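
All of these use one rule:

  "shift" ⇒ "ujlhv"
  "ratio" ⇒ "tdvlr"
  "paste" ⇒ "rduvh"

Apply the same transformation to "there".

Vowels shift forward by 3 and consonants shift forward by 2.
Applying it to there: t(cons)+2=v, h(cons)+2=j, e(vowel)+3=h, r(cons)+2=t, e(vowel)+3=h.

vjhth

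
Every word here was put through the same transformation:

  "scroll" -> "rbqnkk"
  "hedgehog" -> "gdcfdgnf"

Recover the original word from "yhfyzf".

zigzag

Compare letters: s→r is +25, c→b is +25, r→q is +25 — a constant shift. This is a Caesar cipher with shift 25.
Reversing it on yhfyzf: y−25=z, h−25=i, f−25=g, y−25=z, z−25=a, f−25=g.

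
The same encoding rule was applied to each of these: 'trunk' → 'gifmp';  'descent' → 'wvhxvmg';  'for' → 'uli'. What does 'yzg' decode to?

Each pair mirrors across the alphabet (t↔g, r↔i, u↔f): positions sum to 25. Each letter is replaced by its mirror in the alphabet: a↔z, b↔y, c↔x, and so on (the Atbash cipher).
Decoding yzg: y↔b, z↔a, g↔t.

bat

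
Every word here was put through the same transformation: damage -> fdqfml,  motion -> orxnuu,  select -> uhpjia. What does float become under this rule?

In damage: d→f is +2, a→d is +3, m→q is +4, a→f is +5 — the shift increases by 1 each position. Each letter shifts forward by (position + 2), i.e. 2, 3, 4, … — the shift grows by one for each successive letter.
Applying it to float: f+2=h, l+3=o, o+4=s, a+5=f, t+6=z.

hosfz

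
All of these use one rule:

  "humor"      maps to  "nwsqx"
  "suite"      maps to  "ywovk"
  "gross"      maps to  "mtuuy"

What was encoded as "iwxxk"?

curve

Shifts by position in humor: pos 0: h→n (+6), pos 1: u→w (+2), pos 2: m→s (+6), pos 3: o→q (+2) — repeating every 2. The shifts repeat in a cycle of length 2: positions 0,1,… shift by +6, +2, then the pattern repeats.
Reversing it on iwxxk: i−6=c, w−2=u, x−6=r, x−2=v, k−6=e.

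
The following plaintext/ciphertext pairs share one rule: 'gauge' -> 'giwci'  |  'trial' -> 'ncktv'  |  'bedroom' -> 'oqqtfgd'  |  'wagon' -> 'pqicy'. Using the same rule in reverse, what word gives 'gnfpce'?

The output letters match the input read backwards, each shifted +2: gauge reversed is eguag. The word is reversed, then every letter is shifted forward by 2.
Decoding gnfpce: shift back: g−2=e, n−2=l, f−2=d, p−2=n, c−2=a, e−2=c → eldnac; then reverse → candle.

candle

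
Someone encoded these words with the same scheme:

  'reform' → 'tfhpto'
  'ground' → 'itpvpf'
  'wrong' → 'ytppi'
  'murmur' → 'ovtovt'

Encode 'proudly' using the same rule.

rtpvfna

Vowels shift forward by 1 and consonants shift forward by 2.
On proudly: p(cons)+2=r, r(cons)+2=t, o(vowel)+1=p, u(vowel)+1=v, d(cons)+2=f, l(cons)+2=n, y(cons)+2=a.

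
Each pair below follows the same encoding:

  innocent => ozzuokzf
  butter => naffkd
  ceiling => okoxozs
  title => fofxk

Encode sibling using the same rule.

eonxozs

The shift depends on letter class: consonant n→z is +12, but vowel i→o is +6. Two shifts are in play — +6 for a/e/i/o/u, +12 for every other letter.
Applying it to sibling: s(cons)+12=e, i(vowel)+6=o, b(cons)+12=n, l(cons)+12=x, i(vowel)+6=o, n(cons)+12=z, g(cons)+12=s.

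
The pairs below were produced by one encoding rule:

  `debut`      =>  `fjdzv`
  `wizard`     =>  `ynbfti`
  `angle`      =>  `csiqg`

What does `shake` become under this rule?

umcpg

Shifts by position in debut: pos 0: d→f (+2), pos 1: e→j (+5), pos 2: b→d (+2), pos 3: u→z (+5) — repeating every 2. The shifts repeat in a cycle of length 2: positions 0,1,… shift by +2, +5, then the pattern repeats.
Applying it to shake: s+2=u, h+5=m, a+2=c, k+5=p, e+2=g.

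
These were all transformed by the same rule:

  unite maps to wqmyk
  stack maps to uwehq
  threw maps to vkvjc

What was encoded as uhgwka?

secret

Letter i (0-indexed) is shifted by i+2, so successive shifts are 2, 3, 4, ….
Decoding uhgwka: u−2=s, h−3=e, g−4=c, w−5=r, k−6=e, a−7=t.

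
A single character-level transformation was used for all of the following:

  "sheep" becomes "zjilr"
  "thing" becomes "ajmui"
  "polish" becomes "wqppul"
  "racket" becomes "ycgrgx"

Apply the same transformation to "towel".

The shifts repeat in a cycle of length 3: positions 0,1,… shift by +7, +2, +4, then the pattern repeats.
Applying it to towel: t+7=a, o+2=q, w+4=a, e+7=l, l+2=n.

aqaln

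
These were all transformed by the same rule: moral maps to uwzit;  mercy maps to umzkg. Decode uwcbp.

mouth

Compare letters: m→u is +8, o→w is +8, r→z is +8 — a constant shift. Each letter is shifted forward by 8 in the alphabet (a Caesar shift of +8).
Undoing it on uwcbp: u−8=m, w−8=o, c−8=u, b−8=t, p−8=h.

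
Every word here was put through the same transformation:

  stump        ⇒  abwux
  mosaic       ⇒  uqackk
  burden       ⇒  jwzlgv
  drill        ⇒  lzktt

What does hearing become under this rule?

The shift depends on letter class: consonant s→a is +8, but vowel u→w is +2. Two shifts are in play — +2 for a/e/i/o/u, +8 for every other letter.
Applying it to hearing: h(cons)+8=p, e(vowel)+2=g, a(vowel)+2=c, r(cons)+8=z, i(vowel)+2=k, n(cons)+8=v, g(cons)+8=o.

pgczkvo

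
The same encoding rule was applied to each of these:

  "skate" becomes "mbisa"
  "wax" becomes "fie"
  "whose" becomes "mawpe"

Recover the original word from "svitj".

The output letters match the input read backwards, each shifted +8: skate reversed is etaks. The word is reversed, then every letter is shifted forward by 8.
Decoding svitj: shift back: s−8=k, v−8=n, i−8=a, t−8=l, j−8=b → knalb; then reverse → blank.

blank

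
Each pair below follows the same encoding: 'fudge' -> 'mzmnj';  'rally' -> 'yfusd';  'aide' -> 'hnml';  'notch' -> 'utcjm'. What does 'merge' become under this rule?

tjanj

A repeating key of period 3 is used — shifts +7, +5, +9 over and over.
For merge: m+7=t, e+5=j, r+9=a, g+7=n, e+5=j.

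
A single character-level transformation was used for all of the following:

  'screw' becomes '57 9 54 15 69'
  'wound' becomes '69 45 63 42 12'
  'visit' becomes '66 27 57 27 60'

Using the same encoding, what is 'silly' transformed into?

57 27 36 36 75

With a=1..z=26, the number is 3·pos.
For silly: s=19→57, i=9→27, l=12→36, l=12→36, y=25→75.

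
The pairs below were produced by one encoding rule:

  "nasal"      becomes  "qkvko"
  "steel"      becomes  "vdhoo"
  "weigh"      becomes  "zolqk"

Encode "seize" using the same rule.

voljh

Shifts by position in nasal: pos 0: n→q (+3), pos 1: a→k (+10), pos 2: s→v (+3), pos 3: a→k (+10) — repeating every 2. It's a Vigenère-style cipher with numeric key [3,10]: position i shifts by key[i mod 2].
For seize: s+3=v, e+10=o, i+3=l, z+10=j, e+3=h.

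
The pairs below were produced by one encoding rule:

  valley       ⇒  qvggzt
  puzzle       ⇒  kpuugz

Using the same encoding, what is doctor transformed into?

Compare letters: v→q is +21, a→v is +21, l→g is +21 — a constant shift. Every letter moves 21 places later in the alphabet, wrapping around z→a.
Applying it to doctor: d+21=y, o+21=j, c+21=x, t+21=o, o+21=j, r+21=m.

yjxojm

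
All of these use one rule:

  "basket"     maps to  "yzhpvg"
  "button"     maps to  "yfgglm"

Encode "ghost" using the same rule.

tslhg

Each letter is replaced by its mirror in the alphabet: a↔z, b↔y, c↔x, and so on (the Atbash cipher).
Applying it to ghost: g↔t, h↔s, o↔l, s↔h, t↔g.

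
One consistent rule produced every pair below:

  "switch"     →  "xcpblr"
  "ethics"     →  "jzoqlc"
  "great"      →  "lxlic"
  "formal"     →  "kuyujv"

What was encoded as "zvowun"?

uphold

Letter i (0-indexed) is shifted by i+5, so successive shifts are 5, 6, 7, ….
Decoding zvowun: z−5=u, v−6=p, o−7=h, w−8=o, u−9=l, n−10=d.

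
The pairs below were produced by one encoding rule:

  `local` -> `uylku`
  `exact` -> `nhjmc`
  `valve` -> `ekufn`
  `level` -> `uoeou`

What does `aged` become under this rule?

Shifts by position in local: pos 0: l→u (+9), pos 1: o→y (+10), pos 2: c→l (+9), pos 3: a→k (+10) — repeating every 2. The shifts repeat in a cycle of length 2: positions 0,1,… shift by +9, +10, then the pattern repeats.
On aged: a+9=j, g+10=q, e+9=n, d+10=n.

jqnn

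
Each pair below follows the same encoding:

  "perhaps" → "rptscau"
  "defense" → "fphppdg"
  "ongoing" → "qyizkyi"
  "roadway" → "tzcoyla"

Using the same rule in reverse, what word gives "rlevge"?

packet

Shifts by position in perhaps: pos 0: p→r (+2), pos 1: e→p (+11), pos 2: r→t (+2), pos 3: h→s (+11) — repeating every 2. It's a Vigenère-style cipher with numeric key [2,11]: position i shifts by key[i mod 2].
Decoding rlevge: r−2=p, l−11=a, e−2=c, v−11=k, g−2=e, e−11=t.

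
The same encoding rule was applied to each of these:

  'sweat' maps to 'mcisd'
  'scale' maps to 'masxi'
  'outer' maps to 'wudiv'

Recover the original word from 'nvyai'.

s(18)→m(12) and w(22)→c(2) fit y≡17x+18 (mod 26); the inverse of 17 mod 26 is 23. This is an affine cipher: with a=0,…,z=25, each position x becomes (17x+18) mod 26.
Reversing it on nvyai: n(13)→23·(13−18)≡15=p; v(21)→23·(21−18)≡17=r; y(24)→23·(24−18)≡8=i; a(0)→23·(0−18)≡2=c; i(8)→23·(8−18)≡4=e (all mod 26).

price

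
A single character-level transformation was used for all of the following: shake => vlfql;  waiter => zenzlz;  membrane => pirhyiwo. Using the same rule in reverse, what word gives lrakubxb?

inventor

In shake: s→v is +3, h→l is +4, a→f is +5, k→q is +6 — the shift increases by 1 each position. Letter i (0-indexed) is shifted by i+3, so successive shifts are 3, 4, 5, ….
Reversing it on lrakubxb: l−3=i, r−4=n, a−5=v, k−6=e, u−7=n, b−8=t, x−9=o, b−10=r.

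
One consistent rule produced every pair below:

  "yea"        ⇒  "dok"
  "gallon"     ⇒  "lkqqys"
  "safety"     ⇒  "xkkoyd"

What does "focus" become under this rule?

Two shifts are in play — +10 for a/e/i/o/u, +5 for every other letter.
On focus: f(cons)+5=k, o(vowel)+10=y, c(cons)+5=h, u(vowel)+10=e, s(cons)+5=x.

kyhex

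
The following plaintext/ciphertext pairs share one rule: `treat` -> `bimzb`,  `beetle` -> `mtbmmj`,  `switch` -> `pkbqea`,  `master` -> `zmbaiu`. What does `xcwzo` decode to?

group

The output letters match the input read backwards, each shifted +8: treat reversed is taert. The word is reversed, then every letter is shifted forward by 8.
Decoding xcwzo: shift back: x−8=p, c−8=u, w−8=o, z−8=r, o−8=g → puorg; then reverse → group.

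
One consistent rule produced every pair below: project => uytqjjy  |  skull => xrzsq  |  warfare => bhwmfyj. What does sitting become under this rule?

xpyanul

The shifts repeat in a cycle of length 2: positions 0,1,… shift by +5, +7, then the pattern repeats.
Applying it to sitting: s+5=x, i+7=p, t+5=y, t+7=a, i+5=n, n+7=u, g+5=l.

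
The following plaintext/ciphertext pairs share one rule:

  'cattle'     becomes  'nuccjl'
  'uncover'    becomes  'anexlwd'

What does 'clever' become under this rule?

The output letters match the input read backwards, each shifted +9: cattle reversed is elttac. Read the word backwards and shift each letter +9.
On clever: reverse → revelc; then shift: r+9=a, e+9=n, v+9=e, e+9=n, l+9=u, c+9=l.

anenul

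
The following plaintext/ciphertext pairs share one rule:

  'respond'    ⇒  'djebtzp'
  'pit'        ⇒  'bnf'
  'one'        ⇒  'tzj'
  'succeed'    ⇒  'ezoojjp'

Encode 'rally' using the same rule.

Two shifts are in play — +5 for a/e/i/o/u, +12 for every other letter.
For rally: r(cons)+12=d, a(vowel)+5=f, l(cons)+12=x, l(cons)+12=x, y(cons)+12=k.

dfxxk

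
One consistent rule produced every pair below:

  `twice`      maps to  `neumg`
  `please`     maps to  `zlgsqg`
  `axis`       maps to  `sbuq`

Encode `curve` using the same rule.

Each letter's alphabet position (a=0..z=25) is mapped through 23·x+18 mod 26 — an affine cipher.
Applying it to curve: c(2)→23·2+18≡12=m; u(20)→23·20+18≡10=k; r(17)→23·17+18≡19=t; v(21)→23·21+18≡7=h; e(4)→23·4+18≡6=g (all mod 26).

mkthg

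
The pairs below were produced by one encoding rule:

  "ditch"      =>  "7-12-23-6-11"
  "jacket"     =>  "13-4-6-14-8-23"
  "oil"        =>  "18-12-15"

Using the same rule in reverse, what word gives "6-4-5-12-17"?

cabin

d is letter #4 and maps to 7: an offset of 3. Each letter is replaced by its alphabet position (a=1..z=26) + 3.
Reversing it on 6-4-5-12-17: 6→(6−3)÷1=3=c, 4→(4−3)÷1=1=a, 5→(5−3)÷1=2=b, 12→(12−3)÷1=9=i, 17→(17−3)÷1=14=n.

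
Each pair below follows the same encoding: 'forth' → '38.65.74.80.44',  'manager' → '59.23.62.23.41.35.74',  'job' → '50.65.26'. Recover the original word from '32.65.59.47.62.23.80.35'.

dominate

f(#6)→38 and o(#15)→65: differences scale by 3, so n = 3·pos + 20. The formula is n = 3×(alphabet index, a=1) + 20.
Undoing it on 32.65.59.47.62.23.80.35: 32→(32−20)÷3=4=d, 65→(65−20)÷3=15=o, 59→(59−20)÷3=13=m, 47→(47−20)÷3=9=i, 62→(62−20)÷3=14=n, 23→(23−20)÷3=1=a, 80→(80−20)÷3=20=t, 35→(35−20)÷3=5=e.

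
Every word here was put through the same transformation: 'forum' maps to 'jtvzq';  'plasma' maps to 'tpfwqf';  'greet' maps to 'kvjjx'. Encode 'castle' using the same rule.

gfwxpj

Two shifts are in play — +5 for a/e/i/o/u, +4 for every other letter.
For castle: c(cons)+4=g, a(vowel)+5=f, s(cons)+4=w, t(cons)+4=x, l(cons)+4=p, e(vowel)+5=j.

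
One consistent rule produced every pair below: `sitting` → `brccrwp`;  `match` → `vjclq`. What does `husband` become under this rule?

qdbkjwm

Compare letters: s→b is +9, i→r is +9, t→c is +9 — a constant shift. Every letter moves 9 places later in the alphabet, wrapping around z→a.
On husband: h+9=q, u+9=d, s+9=b, b+9=k, a+9=j, n+9=w, d+9=m.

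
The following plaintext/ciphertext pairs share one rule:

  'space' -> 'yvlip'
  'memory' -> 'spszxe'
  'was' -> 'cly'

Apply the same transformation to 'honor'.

nztzx

The shift depends on letter class: consonant s→y is +6, but vowel a→l is +11. Two shifts are in play — +11 for a/e/i/o/u, +6 for every other letter.
For honor: h(cons)+6=n, o(vowel)+11=z, n(cons)+6=t, o(vowel)+11=z, r(cons)+6=x.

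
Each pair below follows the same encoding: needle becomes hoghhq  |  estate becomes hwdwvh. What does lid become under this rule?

The output letters match the input read backwards, each shifted +3: needle reversed is eldeen. Two steps: reverse the string, then apply a Caesar shift of +3.
For lid: reverse → dil; then shift: d+3=g, i+3=l, l+3=o.

glo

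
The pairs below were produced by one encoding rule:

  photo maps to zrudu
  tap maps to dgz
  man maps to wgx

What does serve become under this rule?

Two shifts are in play — +6 for a/e/i/o/u, +10 for every other letter.
For serve: s(cons)+10=c, e(vowel)+6=k, r(cons)+10=b, v(cons)+10=f, e(vowel)+6=k.

ckbfk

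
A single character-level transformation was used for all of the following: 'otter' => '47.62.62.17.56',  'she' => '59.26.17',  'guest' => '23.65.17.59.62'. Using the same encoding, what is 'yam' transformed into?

o(#15)→47 and t(#20)→62: differences scale by 3, so n = 3·pos + 2. Each letter becomes 3×(its alphabet position, a=1..z=26) + 2.
For yam: y=25→77, a=1→5, m=13→41.

77.5.41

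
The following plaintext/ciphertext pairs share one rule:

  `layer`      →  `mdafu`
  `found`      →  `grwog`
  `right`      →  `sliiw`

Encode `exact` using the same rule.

facdw

Shifts by position in layer: pos 0: l→m (+1), pos 1: a→d (+3), pos 2: y→a (+2), pos 3: e→f (+1), pos 4: r→u (+3) — repeating every 3. It's a Vigenère-style cipher with numeric key [1,3,2]: position i shifts by key[i mod 3].
On exact: e+1=f, x+3=a, a+2=c, c+1=d, t+3=w.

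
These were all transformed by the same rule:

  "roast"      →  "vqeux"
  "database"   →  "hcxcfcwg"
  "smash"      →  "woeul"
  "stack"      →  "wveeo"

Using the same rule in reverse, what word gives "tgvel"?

Shifts by position in roast: pos 0: r→v (+4), pos 1: o→q (+2), pos 2: a→e (+4), pos 3: s→u (+2) — repeating every 2. The shifts repeat in a cycle of length 2: positions 0,1,… shift by +4, +2, then the pattern repeats.
Decoding tgvel: t−4=p, g−2=e, v−4=r, e−2=c, l−4=h.

perch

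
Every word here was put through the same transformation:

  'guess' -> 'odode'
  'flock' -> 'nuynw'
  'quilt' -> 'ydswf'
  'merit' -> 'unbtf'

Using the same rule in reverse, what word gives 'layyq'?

In guess: g→o is +8, u→d is +9, e→o is +10, s→d is +11 — the shift increases by 1 each position. Letter i (0-indexed) is shifted by i+8, so successive shifts are 8, 9, 10, ….
Undoing it on layyq: l−8=d, a−9=r, y−10=o, y−11=n, q−12=e.

drone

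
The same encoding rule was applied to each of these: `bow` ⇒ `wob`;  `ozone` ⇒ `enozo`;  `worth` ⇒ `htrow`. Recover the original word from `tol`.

The output letters match the input read backwards: bow reversed is wob. It's just the letters in reverse order.
Decoding tol: then reverse → lot.

lot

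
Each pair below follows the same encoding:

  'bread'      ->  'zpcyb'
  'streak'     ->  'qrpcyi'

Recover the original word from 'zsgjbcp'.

Compare letters: b→z is +24, r→p is +24, e→c is +24 — a constant shift. This is a Caesar cipher with shift 24.
Undoing it on zsgjbcp: z−24=b, s−24=u, g−24=i, j−24=l, b−24=d, c−24=e, p−24=r.

builder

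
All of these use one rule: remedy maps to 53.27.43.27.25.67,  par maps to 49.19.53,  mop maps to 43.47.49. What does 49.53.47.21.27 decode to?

probe

r(#18)→53 and e(#5)→27: differences scale by 2, so n = 2·pos + 17. The formula is n = 2×(alphabet index, a=1) + 17.
Undoing it on 49.53.47.21.27: 49→(49−17)÷2=16=p, 53→(53−17)÷2=18=r, 47→(47−17)÷2=15=o, 21→(21−17)÷2=2=b, 27→(27−17)÷2=5=e.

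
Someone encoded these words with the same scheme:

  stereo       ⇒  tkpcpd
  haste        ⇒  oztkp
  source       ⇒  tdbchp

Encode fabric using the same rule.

gzqcfh

s(18)→t(19) and t(19)→k(10) fit y≡17x+25 (mod 26); the inverse of 17 mod 26 is 23. This is an affine cipher: with a=0,…,z=25, each position x becomes (17x+25) mod 26.
For fabric: f(5)→17·5+25≡6=g; a(0)→17·0+25≡25=z; b(1)→17·1+25≡16=q; r(17)→17·17+25≡2=c; i(8)→17·8+25≡5=f; c(2)→17·2+25≡7=h (all mod 26).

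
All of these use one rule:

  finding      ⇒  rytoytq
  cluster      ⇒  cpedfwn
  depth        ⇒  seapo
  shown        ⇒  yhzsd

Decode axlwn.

clamp

The word is reversed, then every letter is shifted forward by 11.
Reversing it on axlwn: shift back: a−11=p, x−11=m, l−11=a, w−11=l, n−11=c → pmalc; then reverse → clamp.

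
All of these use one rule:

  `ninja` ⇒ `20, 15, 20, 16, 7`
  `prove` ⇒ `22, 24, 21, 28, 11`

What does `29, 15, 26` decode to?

n is letter #14 and maps to 20: an offset of 6. The number is (letter's place in the alphabet, a=1) + 6.
Decoding 29, 15, 26: 29→(29−6)÷1=23=w, 15→(15−6)÷1=9=i, 26→(26−6)÷1=20=t.

wit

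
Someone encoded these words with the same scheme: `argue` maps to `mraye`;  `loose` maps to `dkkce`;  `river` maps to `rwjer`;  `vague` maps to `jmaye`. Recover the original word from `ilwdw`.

chili

a(0)→m(12) and r(17)→r(17) fit y≡11x+12 (mod 26); the inverse of 11 mod 26 is 19. Each letter's alphabet position (a=0..z=25) is mapped through 11·x+12 mod 26 — an affine cipher.
Decoding ilwdw: i(8)→19·(8−12)≡2=c; l(11)→19·(11−12)≡7=h; w(22)→19·(22−12)≡8=i; d(3)→19·(3−12)≡11=l; w(22)→19·(22−12)≡8=i (all mod 26).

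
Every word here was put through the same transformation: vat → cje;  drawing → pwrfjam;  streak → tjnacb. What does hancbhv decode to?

The output letters match the input read backwards, each shifted +9: vat reversed is tav. Two steps: reverse the string, then apply a Caesar shift of +9.
Decoding hancbhv: shift back: h−9=y, a−9=r, n−9=e, c−9=t, b−9=s, h−9=y, v−9=m → yretsym; then reverse → mystery.

mystery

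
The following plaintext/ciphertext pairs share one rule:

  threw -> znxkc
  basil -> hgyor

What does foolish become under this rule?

Compare letters: t→z is +6, h→n is +6, r→x is +6 — a constant shift. This is a Caesar cipher with shift 6.
On foolish: f+6=l, o+6=u, o+6=u, l+6=r, i+6=o, s+6=y, h+6=n.

luuroyn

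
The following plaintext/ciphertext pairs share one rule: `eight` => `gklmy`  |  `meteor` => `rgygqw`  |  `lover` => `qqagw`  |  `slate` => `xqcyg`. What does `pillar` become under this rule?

The shift depends on letter class: consonant g→l is +5, but vowel e→g is +2. The rule splits by letter class: vowels +2, consonants +5.
Applying it to pillar: p(cons)+5=u, i(vowel)+2=k, l(cons)+5=q, l(cons)+5=q, a(vowel)+2=c, r(cons)+5=w.

ukqqcw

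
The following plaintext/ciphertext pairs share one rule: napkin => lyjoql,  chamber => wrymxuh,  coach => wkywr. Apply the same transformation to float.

tnkyf

n(13)→l(11) and a(0)→y(24) fit y≡25x+24 (mod 26); the inverse of 25 mod 26 is 25. This is an affine cipher: with a=0,…,z=25, each position x becomes (25x+24) mod 26.
On float: f(5)→25·5+24≡19=t; l(11)→25·11+24≡13=n; o(14)→25·14+24≡10=k; a(0)→25·0+24≡24=y; t(19)→25·19+24≡5=f (all mod 26).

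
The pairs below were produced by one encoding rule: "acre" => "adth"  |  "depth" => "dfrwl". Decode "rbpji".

range

In acre: a→a is +0, c→d is +1, r→t is +2, e→h is +3 — the shift increases by 1 each position. Letter i (0-indexed) is shifted by i+0, so successive shifts are 0, 1, 2, ….
Reversing it on rbpji: r−0=r, b−1=a, p−2=n, j−3=g, i−4=e.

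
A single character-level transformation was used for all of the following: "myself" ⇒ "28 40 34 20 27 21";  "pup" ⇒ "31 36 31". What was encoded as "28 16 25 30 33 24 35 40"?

m is letter #13 and maps to 28: an offset of 15. Each letter is replaced by its alphabet position (a=1..z=26) + 15.
Undoing it on 28 16 25 30 33 24 35 40: 28→(28−15)÷1=13=m, 16→(16−15)÷1=1=a, 25→(25−15)÷1=10=j, 30→(30−15)÷1=15=o, 33→(33−15)÷1=18=r, 24→(24−15)÷1=9=i, 35→(35−15)÷1=20=t, 40→(40−15)÷1=25=y.

majority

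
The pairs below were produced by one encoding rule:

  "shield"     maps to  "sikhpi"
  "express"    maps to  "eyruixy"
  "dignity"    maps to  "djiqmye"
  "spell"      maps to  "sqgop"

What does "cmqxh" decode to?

In shield: s→s is +0, h→i is +1, i→k is +2, e→h is +3 — the shift increases by 1 each position. Each letter shifts forward by its position index (0, 1, 2, …) — the shift grows by one for each successive letter.
Undoing it on cmqxh: c−0=c, m−1=l, q−2=o, x−3=u, h−4=d.

cloud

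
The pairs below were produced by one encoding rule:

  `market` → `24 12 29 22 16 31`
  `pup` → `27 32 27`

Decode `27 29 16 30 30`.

The number is (letter's place in the alphabet, a=1) + 11.
Reversing it on 27 29 16 30 30: 27→(27−11)÷1=16=p, 29→(29−11)÷1=18=r, 16→(16−11)÷1=5=e, 30→(30−11)÷1=19=s, 30→(30−11)÷1=19=s.

press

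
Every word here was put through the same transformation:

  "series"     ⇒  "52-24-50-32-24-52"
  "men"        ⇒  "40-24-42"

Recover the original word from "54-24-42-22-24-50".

The formula is n = 2×(alphabet index, a=1) + 14.
Reversing it on 54-24-42-22-24-50: 54→(54−14)÷2=20=t, 24→(24−14)÷2=5=e, 42→(42−14)÷2=14=n, 22→(22−14)÷2=4=d, 24→(24−14)÷2=5=e, 50→(50−14)÷2=18=r.

tender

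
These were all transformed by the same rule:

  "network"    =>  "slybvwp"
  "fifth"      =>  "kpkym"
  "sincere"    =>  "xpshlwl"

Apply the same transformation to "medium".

The rule splits by letter class: vowels +7, consonants +5.
Applying it to medium: m(cons)+5=r, e(vowel)+7=l, d(cons)+5=i, i(vowel)+7=p, u(vowel)+7=b, m(cons)+5=r.

rlipbr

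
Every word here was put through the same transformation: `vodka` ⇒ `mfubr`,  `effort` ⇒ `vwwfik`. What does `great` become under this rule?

Compare letters: v→m is +17, o→f is +17, d→u is +17 — a constant shift. Each letter is shifted forward by 17 in the alphabet (a Caesar shift of +17).
On great: g+17=x, r+17=i, e+17=v, a+17=r, t+17=k.

xivrk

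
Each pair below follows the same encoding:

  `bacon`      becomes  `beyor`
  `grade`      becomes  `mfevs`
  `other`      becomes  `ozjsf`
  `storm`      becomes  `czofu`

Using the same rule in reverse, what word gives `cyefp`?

This is an affine cipher: with a=0,…,z=25, each position x becomes (23x+4) mod 26.
Undoing it on cyefp: c(2)→17·(2−4)≡18=s; y(24)→17·(24−4)≡2=c; e(4)→17·(4−4)≡0=a; f(5)→17·(5−4)≡17=r; p(15)→17·(15−4)≡5=f (all mod 26).

scarf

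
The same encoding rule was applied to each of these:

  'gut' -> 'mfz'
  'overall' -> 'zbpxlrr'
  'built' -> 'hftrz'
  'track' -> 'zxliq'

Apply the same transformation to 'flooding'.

lrzzjttm

The shift depends on letter class: consonant g→m is +6, but vowel u→f is +11. Vowels shift forward by 11 and consonants shift forward by 6.
Applying it to flooding: f(cons)+6=l, l(cons)+6=r, o(vowel)+11=z, o(vowel)+11=z, d(cons)+6=j, i(vowel)+11=t, n(cons)+6=t, g(cons)+6=m.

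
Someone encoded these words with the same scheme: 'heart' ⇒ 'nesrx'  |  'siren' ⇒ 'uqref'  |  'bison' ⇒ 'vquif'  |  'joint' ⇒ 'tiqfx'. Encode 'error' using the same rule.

errir

h(7)→n(13) and e(4)→e(4) fit y≡3x+18 (mod 26); the inverse of 3 mod 26 is 9. This is an affine cipher: with a=0,…,z=25, each position x becomes (3x+18) mod 26.
Applying it to error: e(4)→3·4+18≡4=e; r(17)→3·17+18≡17=r; r(17)→3·17+18≡17=r; o(14)→3·14+18≡8=i; r(17)→3·17+18≡17=r (all mod 26).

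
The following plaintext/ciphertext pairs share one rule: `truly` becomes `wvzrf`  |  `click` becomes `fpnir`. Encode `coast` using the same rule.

fsfya

The shift increases by 1 at each position, starting from +3: 3, 4, 5, ….
Applying it to coast: c+3=f, o+4=s, a+5=f, s+6=y, t+7=a.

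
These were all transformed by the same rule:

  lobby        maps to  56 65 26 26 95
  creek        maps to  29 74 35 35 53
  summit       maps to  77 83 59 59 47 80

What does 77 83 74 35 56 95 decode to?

surely

The formula is n = 3×(alphabet index, a=1) + 20.
Decoding 77 83 74 35 56 95: 77→(77−20)÷3=19=s, 83→(83−20)÷3=21=u, 74→(74−20)÷3=18=r, 35→(35−20)÷3=5=e, 56→(56−20)÷3=12=l, 95→(95−20)÷3=25=y.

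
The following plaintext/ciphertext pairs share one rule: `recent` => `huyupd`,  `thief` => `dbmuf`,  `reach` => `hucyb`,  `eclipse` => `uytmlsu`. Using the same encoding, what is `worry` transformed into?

kahhg

r(17)→h(7) and e(4)→u(20) fit y≡11x+2 (mod 26); the inverse of 11 mod 26 is 19. This is an affine cipher: with a=0,…,z=25, each position x becomes (11x+2) mod 26.
On worry: w(22)→11·22+2≡10=k; o(14)→11·14+2≡0=a; r(17)→11·17+2≡7=h; r(17)→11·17+2≡7=h; y(24)→11·24+2≡6=g (all mod 26).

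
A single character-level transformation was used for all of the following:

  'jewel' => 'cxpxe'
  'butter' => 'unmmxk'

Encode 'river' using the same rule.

Compare letters: j→c is +19, e→x is +19, w→p is +19 — a constant shift. It's a constant shift of +19 (ROT19).
On river: r+19=k, i+19=b, v+19=o, e+19=x, r+19=k.

kboxk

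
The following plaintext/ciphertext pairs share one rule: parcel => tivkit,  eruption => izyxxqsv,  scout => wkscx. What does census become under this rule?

gmraya

A repeating key of period 2 is used — shifts +4, +8 over and over.
On census: c+4=g, e+8=m, n+4=r, s+8=a, u+4=y, s+8=a.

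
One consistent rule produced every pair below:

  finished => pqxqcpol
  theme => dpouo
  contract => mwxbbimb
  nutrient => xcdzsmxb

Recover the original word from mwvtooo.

It's a Vigenère-style cipher with numeric key [10,8]: position i shifts by key[i mod 2].
Decoding mwvtooo: m−10=c, w−8=o, v−10=l, t−8=l, o−10=e, o−8=g, o−10=e.

college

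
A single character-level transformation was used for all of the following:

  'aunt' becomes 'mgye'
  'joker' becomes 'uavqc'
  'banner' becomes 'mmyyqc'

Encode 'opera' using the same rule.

The shift depends on letter class: consonant n→y is +11, but vowel a→m is +12. Two shifts are in play — +12 for a/e/i/o/u, +11 for every other letter.
Applying it to opera: o(vowel)+12=a, p(cons)+11=a, e(vowel)+12=q, r(cons)+11=c, a(vowel)+12=m.

aaqcm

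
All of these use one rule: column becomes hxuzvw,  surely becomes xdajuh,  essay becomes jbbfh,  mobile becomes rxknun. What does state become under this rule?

Shifts by position in column: pos 0: c→h (+5), pos 1: o→x (+9), pos 2: l→u (+9), pos 3: u→z (+5), pos 4: m→v (+9), pos 5: n→w (+9) — repeating every 3. It's a Vigenère-style cipher with numeric key [5,9,9]: position i shifts by key[i mod 3].
For state: s+5=x, t+9=c, a+9=j, t+5=y, e+9=n.

xcjyn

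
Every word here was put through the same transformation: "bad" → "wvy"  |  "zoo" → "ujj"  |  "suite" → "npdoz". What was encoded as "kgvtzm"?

Compare letters: b→w is +21, a→v is +21, d→y is +21 — a constant shift. It's a constant shift of +21 (ROT21).
Undoing it on kgvtzm: k−21=p, g−21=l, v−21=a, t−21=y, z−21=e, m−21=r.

player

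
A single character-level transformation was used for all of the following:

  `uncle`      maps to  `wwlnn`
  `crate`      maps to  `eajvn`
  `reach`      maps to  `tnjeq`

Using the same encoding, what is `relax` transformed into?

Shifts by position in uncle: pos 0: u→w (+2), pos 1: n→w (+9), pos 2: c→l (+9), pos 3: l→n (+2), pos 4: e→n (+9) — repeating every 3. A repeating key of period 3 is used — shifts +2, +9, +9 over and over.
On relax: r+2=t, e+9=n, l+9=u, a+2=c, x+9=g.

tnucg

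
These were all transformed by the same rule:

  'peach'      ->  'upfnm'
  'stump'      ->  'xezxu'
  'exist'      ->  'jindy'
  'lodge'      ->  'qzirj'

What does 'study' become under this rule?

Shifts by position in peach: pos 0: p→u (+5), pos 1: e→p (+11), pos 2: a→f (+5), pos 3: c→n (+11) — repeating every 2. A repeating key of period 2 is used — shifts +5, +11 over and over.
On study: s+5=x, t+11=e, u+5=z, d+11=o, y+5=d.

xezod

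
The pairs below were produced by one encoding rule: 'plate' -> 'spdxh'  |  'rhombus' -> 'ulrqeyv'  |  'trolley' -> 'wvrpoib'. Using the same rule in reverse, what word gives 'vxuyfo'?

It's a Vigenère-style cipher with numeric key [3,4]: position i shifts by key[i mod 2].
Reversing it on vxuyfo: v−3=s, x−4=t, u−3=r, y−4=u, f−3=c, o−4=k.

struck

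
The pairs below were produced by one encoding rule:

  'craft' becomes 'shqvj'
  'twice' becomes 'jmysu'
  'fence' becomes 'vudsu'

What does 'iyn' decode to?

Compare letters: c→s is +16, r→h is +16, a→q is +16 — a constant shift. This is a Caesar cipher with shift 16.
Undoing it on iyn: i−16=s, y−16=i, n−16=x.

six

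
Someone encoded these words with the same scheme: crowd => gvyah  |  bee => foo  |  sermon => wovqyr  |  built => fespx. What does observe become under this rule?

yfwovzo

The shift depends on letter class: consonant c→g is +4, but vowel o→y is +10. The rule splits by letter class: vowels +10, consonants +4.
For observe: o(vowel)+10=y, b(cons)+4=f, s(cons)+4=w, e(vowel)+10=o, r(cons)+4=v, v(cons)+4=z, e(vowel)+10=o.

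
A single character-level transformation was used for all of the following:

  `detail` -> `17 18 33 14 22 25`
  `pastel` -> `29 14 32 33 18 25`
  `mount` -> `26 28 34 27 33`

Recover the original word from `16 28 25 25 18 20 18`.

college

d is letter #4 and maps to 17: an offset of 13. Letters become their 1-based position plus 13 (so a→14, b→15, …).
Decoding 16 28 25 25 18 20 18: 16→(16−13)÷1=3=c, 28→(28−13)÷1=15=o, 25→(25−13)÷1=12=l, 25→(25−13)÷1=12=l, 18→(18−13)÷1=5=e, 20→(20−13)÷1=7=g, 18→(18−13)÷1=5=e.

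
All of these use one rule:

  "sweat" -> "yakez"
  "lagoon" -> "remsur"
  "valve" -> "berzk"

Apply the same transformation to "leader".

Shifts by position in sweat: pos 0: s→y (+6), pos 1: w→a (+4), pos 2: e→k (+6), pos 3: a→e (+4) — repeating every 2. It's a Vigenère-style cipher with numeric key [6,4]: position i shifts by key[i mod 2].
On leader: l+6=r, e+4=i, a+6=g, d+4=h, e+6=k, r+4=v.

righkv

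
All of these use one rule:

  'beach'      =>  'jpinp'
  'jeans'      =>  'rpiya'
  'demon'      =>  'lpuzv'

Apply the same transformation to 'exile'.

Shifts by position in beach: pos 0: b→j (+8), pos 1: e→p (+11), pos 2: a→i (+8), pos 3: c→n (+11) — repeating every 2. A repeating key of period 2 is used — shifts +8, +11 over and over.
On exile: e+8=m, x+11=i, i+8=q, l+11=w, e+8=m.

miqwm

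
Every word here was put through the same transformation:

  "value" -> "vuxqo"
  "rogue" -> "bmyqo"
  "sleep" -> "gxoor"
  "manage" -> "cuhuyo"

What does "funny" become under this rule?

Each letter's alphabet position (a=0..z=25) is mapped through 5·x+20 mod 26 — an affine cipher.
For funny: f(5)→5·5+20≡19=t; u(20)→5·20+20≡16=q; n(13)→5·13+20≡7=h; n(13)→5·13+20≡7=h; y(24)→5·24+20≡10=k (all mod 26).

tqhhk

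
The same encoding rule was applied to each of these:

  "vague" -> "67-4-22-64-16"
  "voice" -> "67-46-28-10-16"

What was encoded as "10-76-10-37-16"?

cycle

v(#22)→67 and a(#1)→4: differences scale by 3, so n = 3·pos + 1. Each letter becomes 3×(its alphabet position, a=1..z=26) + 1.
Decoding 10-76-10-37-16: 10→(10−1)÷3=3=c, 76→(76−1)÷3=25=y, 10→(10−1)÷3=3=c, 37→(37−1)÷3=12=l, 16→(16−1)÷3=5=e.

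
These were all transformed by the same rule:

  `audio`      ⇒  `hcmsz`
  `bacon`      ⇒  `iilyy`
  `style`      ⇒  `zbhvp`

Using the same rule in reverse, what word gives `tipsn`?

In audio: a→h is +7, u→c is +8, d→m is +9, i→s is +10 — the shift increases by 1 each position. Letter i (0-indexed) is shifted by i+7, so successive shifts are 7, 8, 9, ….
Undoing it on tipsn: t−7=m, i−8=a, p−9=g, s−10=i, n−11=c.

magic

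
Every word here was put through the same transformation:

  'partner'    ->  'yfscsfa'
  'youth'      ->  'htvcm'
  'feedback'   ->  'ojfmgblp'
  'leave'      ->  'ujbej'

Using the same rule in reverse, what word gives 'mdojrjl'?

Shifts by position in partner: pos 0: p→y (+9), pos 1: a→f (+5), pos 2: r→s (+1), pos 3: t→c (+9), pos 4: n→s (+5), pos 5: e→f (+1) — repeating every 3. A repeating key of period 3 is used — shifts +9, +5, +1 over and over.
Reversing it on mdojrjl: m−9=d, d−5=y, o−1=n, j−9=a, r−5=m, j−1=i, l−9=c.

dynamic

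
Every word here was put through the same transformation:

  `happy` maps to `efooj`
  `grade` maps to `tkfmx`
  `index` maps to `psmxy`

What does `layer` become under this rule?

wfjxk

This is an affine cipher: with a=0,…,z=25, each position x becomes (11x+5) mod 26.
For layer: l(11)→11·11+5≡22=w; a(0)→11·0+5≡5=f; y(24)→11·24+5≡9=j; e(4)→11·4+5≡23=x; r(17)→11·17+5≡10=k (all mod 26).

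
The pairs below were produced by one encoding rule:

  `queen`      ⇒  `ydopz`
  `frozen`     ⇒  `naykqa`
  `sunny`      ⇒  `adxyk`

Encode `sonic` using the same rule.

In queen: q→y is +8, u→d is +9, e→o is +10, e→p is +11 — the shift increases by 1 each position. The shift increases by 1 at each position, starting from +8: 8, 9, 10, ….
On sonic: s+8=a, o+9=x, n+10=x, i+11=t, c+12=o.

axxto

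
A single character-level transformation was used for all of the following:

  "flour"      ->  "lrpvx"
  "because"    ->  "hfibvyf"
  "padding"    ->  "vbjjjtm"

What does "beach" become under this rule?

hfbin

The rule splits by letter class: vowels +1, consonants +6.
Applying it to beach: b(cons)+6=h, e(vowel)+1=f, a(vowel)+1=b, c(cons)+6=i, h(cons)+6=n.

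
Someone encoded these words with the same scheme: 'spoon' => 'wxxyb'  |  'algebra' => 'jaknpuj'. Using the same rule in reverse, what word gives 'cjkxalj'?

acrobat

The output letters match the input read backwards, each shifted +9: spoon reversed is noops. The word is reversed, then every letter is shifted forward by 9.
Decoding cjkxalj: shift back: c−9=t, j−9=a, k−9=b, x−9=o, a−9=r, l−9=c, j−9=a → taborca; then reverse → acrobat.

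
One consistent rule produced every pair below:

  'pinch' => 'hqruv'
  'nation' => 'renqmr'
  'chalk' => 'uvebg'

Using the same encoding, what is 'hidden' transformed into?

p(15)→h(7) and i(8)→q(16) fit y≡21x+4 (mod 26); the inverse of 21 mod 26 is 5. Each letter's alphabet position (a=0..z=25) is mapped through 21·x+4 mod 26 — an affine cipher.
Applying it to hidden: h(7)→21·7+4≡21=v; i(8)→21·8+4≡16=q; d(3)→21·3+4≡15=p; d(3)→21·3+4≡15=p; e(4)→21·4+4≡10=k; n(13)→21·13+4≡17=r (all mod 26).

vqppkr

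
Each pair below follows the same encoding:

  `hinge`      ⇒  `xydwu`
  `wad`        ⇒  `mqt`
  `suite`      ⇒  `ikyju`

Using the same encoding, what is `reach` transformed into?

Compare letters: h→x is +16, i→y is +16, n→d is +16 — a constant shift. It's a constant shift of +16 (ROT16).
Applying it to reach: r+16=h, e+16=u, a+16=q, c+16=s, h+16=x.

huqsx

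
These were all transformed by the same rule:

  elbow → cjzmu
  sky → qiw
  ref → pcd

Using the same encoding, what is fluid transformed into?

djsgb

It's a constant shift of +24 (ROT24).
Applying it to fluid: f+24=d, l+24=j, u+24=s, i+24=g, d+24=b.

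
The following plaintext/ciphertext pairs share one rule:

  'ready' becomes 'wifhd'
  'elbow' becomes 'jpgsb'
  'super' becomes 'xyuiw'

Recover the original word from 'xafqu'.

swamp

Shifts by position in ready: pos 0: r→w (+5), pos 1: e→i (+4), pos 2: a→f (+5), pos 3: d→h (+4) — repeating every 2. The shifts repeat in a cycle of length 2: positions 0,1,… shift by +5, +4, then the pattern repeats.
Reversing it on xafqu: x−5=s, a−4=w, f−5=a, q−4=m, u−5=p.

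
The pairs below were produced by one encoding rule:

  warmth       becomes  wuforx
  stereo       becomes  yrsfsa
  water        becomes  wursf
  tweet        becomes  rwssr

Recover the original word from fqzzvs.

riddle

w(22)→w(22) and a(0)→u(20) fit y≡19x+20 (mod 26); the inverse of 19 mod 26 is 11. Each letter's alphabet position (a=0..z=25) is mapped through 19·x+20 mod 26 — an affine cipher.
Reversing it on fqzzvs: f(5)→11·(5−20)≡17=r; q(16)→11·(16−20)≡8=i; z(25)→11·(25−20)≡3=d; z(25)→11·(25−20)≡3=d; v(21)→11·(21−20)≡11=l; s(18)→11·(18−20)≡4=e (all mod 26).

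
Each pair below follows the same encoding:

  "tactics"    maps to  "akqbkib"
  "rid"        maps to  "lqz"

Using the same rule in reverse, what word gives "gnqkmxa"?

specify

The output letters match the input read backwards, each shifted +8: tactics reversed is scitcat. Read the word backwards and shift each letter +8.
Undoing it on gnqkmxa: shift back: g−8=y, n−8=f, q−8=i, k−8=c, m−8=e, x−8=p, a−8=s → yficeps; then reverse → specify.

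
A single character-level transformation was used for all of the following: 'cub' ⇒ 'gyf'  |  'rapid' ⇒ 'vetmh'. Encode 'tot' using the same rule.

Every letter moves 4 places later in the alphabet, wrapping around z→a.
Applying it to tot: t+4=x, o+4=s, t+4=x.

xsx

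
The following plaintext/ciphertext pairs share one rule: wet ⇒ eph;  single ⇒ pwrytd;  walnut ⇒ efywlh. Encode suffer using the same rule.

cpqqfd

Two steps: reverse the string, then apply a Caesar shift of +11.
Applying it to suffer: reverse → reffus; then shift: r+11=c, e+11=p, f+11=q, f+11=q, u+11=f, s+11=d.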